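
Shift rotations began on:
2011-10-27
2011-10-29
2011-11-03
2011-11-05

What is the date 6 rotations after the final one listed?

2011-11-26

Gaps: 2, 5, 2 days — not constant, but cyclic with period 2.
The events fall on every Thursday and Saturday.
The following Thursday is 2011-11-10.
Next Saturday: 2011-11-12.
The following Thursday is 2011-11-17.
Next Saturday: 2011-11-19.
The following Thursday is 2011-11-24.
The following Saturday is 2011-11-26.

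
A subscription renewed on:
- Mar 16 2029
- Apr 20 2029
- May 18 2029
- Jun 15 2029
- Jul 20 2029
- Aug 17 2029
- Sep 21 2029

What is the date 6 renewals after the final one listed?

Mar 15 2030

These are Fridays at 28- or 35-day spacing (35, 28, 28, 35, 28, 35).
The pattern: 3rd Friday of the month.
3rd Friday of October 2029: Oct 19 2029.
November 2029 — 3rd Friday is Nov 16 2029.
3rd Friday of December 2029: Dec 21 2029.
January 2030 — 3rd Friday is Jan 18 2030.
February 2030 — 3rd Friday is Feb 15 2030.
3rd Friday of March 2030: Mar 15 2030.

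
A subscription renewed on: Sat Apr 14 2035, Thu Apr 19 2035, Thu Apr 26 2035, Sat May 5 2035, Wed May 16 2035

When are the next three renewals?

Tue May 29 2035, Wed Jun 13 2035, Sat Jun 30 2035

Gaps: 5, 7, 9, 11 days — each gap is 2 larger than the previous one.
Next gap: 13 days. Wed May 16 2035 + 13 days = Tue May 29 2035.
Next gap: 15 days. Tue May 29 2035 + 15 days = Wed Jun 13 2035.
Next gap: 17 days. Wed Jun 13 2035 + 17 days = Sat Jun 30 2035.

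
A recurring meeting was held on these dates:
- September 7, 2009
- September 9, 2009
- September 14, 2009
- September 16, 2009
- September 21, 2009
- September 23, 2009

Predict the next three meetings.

September 28, 2009; September 30, 2009; October 5, 2009

Gaps: 2, 5, 2, 5, 2 days — not constant, but cyclic with period 2.
The events fall on every Monday and Wednesday.
Next Monday: September 28, 2009.
The following Wednesday is September 30, 2009.
The following Monday is October 5, 2009.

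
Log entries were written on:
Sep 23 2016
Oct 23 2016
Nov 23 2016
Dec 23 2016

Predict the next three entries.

Each date is the 23rd; the gaps (30, 31, 30) track the month lengths.
The rule is the 23rd of each month.
January 2017: Jan 23 2017.
February 2017: Feb 23 2017.
March 2017: Mar 23 2017.

Jan 23 2017, Feb 23 2017, Mar 23 2017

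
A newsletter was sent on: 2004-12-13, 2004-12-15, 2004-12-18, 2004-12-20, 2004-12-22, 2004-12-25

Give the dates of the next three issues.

Gaps: 2, 3, 2, 2, 3 days — not constant, but cyclic with period 3.
The events fall on every Monday, Wednesday and Saturday.
Next Monday: 2004-12-27.
Next Wednesday: 2004-12-29.
Next Saturday: 2005-01-01.

2004-12-27, 2004-12-29, 2005-01-01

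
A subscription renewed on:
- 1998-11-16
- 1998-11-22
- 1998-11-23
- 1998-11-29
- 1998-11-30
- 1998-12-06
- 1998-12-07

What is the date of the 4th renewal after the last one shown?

1998-12-21

Gaps: 6, 1, 6, 1, 6, 1 days — not constant, but cyclic with period 2.
The events fall on every Monday and Sunday.
The following Sunday is 1998-12-13.
The following Monday is 1998-12-14.
The following Sunday is 1998-12-20.
Next Monday: 1998-12-21.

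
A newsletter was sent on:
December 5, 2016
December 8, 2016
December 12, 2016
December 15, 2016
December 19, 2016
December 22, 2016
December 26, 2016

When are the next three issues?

The gap pattern 3, 4, 3, 4, 3, 4 repeats every 2 events.
These are the Mondays and Thursdays of each week.
The following Thursday is December 29, 2016.
The following Monday is January 2, 2017.
The following Thursday is January 5, 2017.

December 29, 2016; January 2, 2017; January 5, 2017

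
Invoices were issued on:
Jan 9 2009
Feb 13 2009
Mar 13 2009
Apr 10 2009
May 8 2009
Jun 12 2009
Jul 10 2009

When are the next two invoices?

Aug 14 2009, Sep 11 2009

These are Fridays at 28- or 35-day spacing (35, 28, 28, 28, 35, 28).
The pattern: 2nd Friday of the month.
August 2009 — 2nd Friday is Aug 14 2009.
September 2009 — 2nd Friday is Sep 11 2009.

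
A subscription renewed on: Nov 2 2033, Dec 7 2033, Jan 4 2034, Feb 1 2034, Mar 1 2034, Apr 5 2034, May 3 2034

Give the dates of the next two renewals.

All dates are Wednesdays, 35, 28, 28, 28, 35, 28 days apart.
Specifically, the 1st Wednesday of each month.
1st Wednesday of June 2034: Jun 7 2034.
1st Wednesday of July 2034: Jul 5 2034.

Jun 7 2034, Jul 5 2034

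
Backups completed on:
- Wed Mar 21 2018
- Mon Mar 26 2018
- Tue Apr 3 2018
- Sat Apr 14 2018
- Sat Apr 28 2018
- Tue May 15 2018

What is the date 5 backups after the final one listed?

Intervals are 5, 8, 11, 14, 17 days — an arithmetic progression with common difference 3.
Next gap: 20 days. Tue May 15 2018 + 20 days = Mon Jun 4 2018.
Next gap: 23 days. Mon Jun 4 2018 + 23 days = Wed Jun 27 2018.
Next gap: 26 days. Wed Jun 27 2018 + 26 days = Mon Jul 23 2018.
Next gap: 29 days. Mon Jul 23 2018 + 29 days = Tue Aug 21 2018.
Next gap: 32 days. Tue Aug 21 2018 + 32 days = Sat Sep 22 2018.

Sat Sep 22 2018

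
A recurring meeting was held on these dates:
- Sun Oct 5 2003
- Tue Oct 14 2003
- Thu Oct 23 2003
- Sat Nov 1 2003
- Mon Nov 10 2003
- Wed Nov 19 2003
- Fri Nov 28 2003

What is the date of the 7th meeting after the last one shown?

Every event comes 9 days after the last (9, 9, 9, 9, 9, 9).
Fri Nov 28 2003 + 9 days = Sun Dec 7 2003.
Sun Dec 7 2003 + 9 days = Tue Dec 16 2003.
Tue Dec 16 2003 + 9 days = Thu Dec 25 2003.
Thu Dec 25 2003 + 9 days = Sat Jan 3 2004.
Sat Jan 3 2004 + 9 days = Mon Jan 12 2004.
Mon Jan 12 2004 + 9 days = Wed Jan 21 2004.
Wed Jan 21 2004 + 9 days = Fri Jan 30 2004.

Fri Jan 30 2004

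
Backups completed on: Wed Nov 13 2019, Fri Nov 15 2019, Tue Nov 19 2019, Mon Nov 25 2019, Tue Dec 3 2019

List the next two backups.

Fri Dec 13 2019, Wed Dec 25 2019

Gaps: 2, 4, 6, 8 days — each gap is 2 larger than the previous one.
Next gap: 10 days. Tue Dec 3 2019 + 10 days = Fri Dec 13 2019.
Next gap: 12 days. Fri Dec 13 2019 + 12 days = Wed Dec 25 2019.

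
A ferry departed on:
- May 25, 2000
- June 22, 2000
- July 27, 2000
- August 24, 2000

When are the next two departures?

Gaps: 28, 35, 28 days — a mix of 28 and 35. Every date is a Thursday.
Each is the 4th Thursday of its month.
4th Thursday of September 2000: September 28, 2000.
October 2000 — 4th Thursday is October 26, 2000.

September 28, 2000; October 26, 2000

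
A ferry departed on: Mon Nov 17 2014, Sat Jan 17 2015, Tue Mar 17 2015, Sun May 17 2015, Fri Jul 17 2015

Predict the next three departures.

Gaps: 61, 59, 61, 61 days — not constant. Every event is on the 17th of the month.
Pattern: the 17th of every 2 months.
Next: September 2015 → Thu Sep 17 2015.
November 2015: Tue Nov 17 2015.
January 2016: Sun Jan 17 2016.

Thu Sep 17 2015, Tue Nov 17 2015, Sun Jan 17 2016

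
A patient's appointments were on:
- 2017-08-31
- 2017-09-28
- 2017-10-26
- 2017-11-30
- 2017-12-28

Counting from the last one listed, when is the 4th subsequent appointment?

2018-04-26

Every date is a Thursday; gaps 28, 28, 35, 28 days.
Each is the last Thursday of its month (at least one falls on the 29th or later, ruling out '4th Thursday').
Last Thursday of January 2018: 2018-01-25.
February 2018 ends with Thursday 2018-02-22.
March 2018 ends with Thursday 2018-03-29.
Last Thursday of April 2018: 2018-04-26.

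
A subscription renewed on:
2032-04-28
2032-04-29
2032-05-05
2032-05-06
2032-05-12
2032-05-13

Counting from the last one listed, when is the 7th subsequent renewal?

Gaps: 1, 6, 1, 6, 1 days — not constant, but cyclic with period 2.
The events fall on every Wednesday and Thursday.
Next Wednesday: 2032-05-19.
The following Thursday is 2032-05-20.
Next Wednesday: 2032-05-26.
The following Thursday is 2032-05-27.
The following Wednesday is 2032-06-02.
Next Thursday: 2032-06-03.
The following Wednesday is 2032-06-09.

2032-06-09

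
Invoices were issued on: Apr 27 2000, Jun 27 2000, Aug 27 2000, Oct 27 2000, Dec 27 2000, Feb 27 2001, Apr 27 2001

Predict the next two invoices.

Gaps: 61, 61, 61, 61, 62, 59 days — not constant. Every event is on the 27th of the month.
Pattern: the 27th of every 2 months.
Next: June 2001 → Jun 27 2001.
Next: August 2001 → Aug 27 2001.

Jun 27 2001, Aug 27 2001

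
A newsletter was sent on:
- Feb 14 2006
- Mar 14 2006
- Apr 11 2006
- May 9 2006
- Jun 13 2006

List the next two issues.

Gaps: 28, 28, 28, 35 days — a mix of 28 and 35. Every date is a Tuesday.
Each is the 2nd Tuesday of its month.
2nd Tuesday of July 2006: Jul 11 2006.
August 2006 — 2nd Tuesday is Aug 8 2006.

Jul 11 2006, Aug 8 2006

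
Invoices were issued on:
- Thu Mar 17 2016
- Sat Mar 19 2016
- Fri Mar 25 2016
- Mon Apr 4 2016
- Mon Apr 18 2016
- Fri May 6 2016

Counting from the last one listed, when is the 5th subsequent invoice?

Mon Oct 3 2016

The spacing grows by 4 each time: 2, 6, 10, 14, 18 days.
Next gap: 22 days. Fri May 6 2016 + 22 days = Sat May 28 2016.
Next gap: 26 days. Sat May 28 2016 + 26 days = Thu Jun 23 2016.
Next gap: 30 days. Thu Jun 23 2016 + 30 days = Sat Jul 23 2016.
Next gap: 34 days. Sat Jul 23 2016 + 34 days = Fri Aug 26 2016.
Next gap: 38 days. Fri Aug 26 2016 + 38 days = Mon Oct 3 2016.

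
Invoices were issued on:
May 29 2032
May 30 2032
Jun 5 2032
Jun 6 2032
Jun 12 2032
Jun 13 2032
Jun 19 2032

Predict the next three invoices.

The gap pattern 1, 6, 1, 6, 1, 6 repeats every 2 events.
These are the Saturdays and Sundays of each week.
The following Sunday is Jun 20 2032.
Next Saturday: Jun 26 2032.
The following Sunday is Jun 27 2032.

Jun 20 2032, Jun 26 2032, Jun 27 2032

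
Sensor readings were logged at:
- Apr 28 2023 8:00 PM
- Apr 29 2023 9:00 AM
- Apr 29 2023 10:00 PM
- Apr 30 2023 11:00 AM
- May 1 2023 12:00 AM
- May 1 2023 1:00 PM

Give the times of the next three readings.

The interval is a steady 13 hours (13, 13, 13, 13, 13).
May 1 2023 1:00 PM + 13 h = May 2 2023 2:00 AM.
May 2 2023 2:00 AM + 13 h = May 2 2023 3:00 PM.
May 2 2023 3:00 PM + 13 h = May 3 2023 4:00 AM.

May 2 2023 2:00 AM, May 2 2023 3:00 PM, May 3 2023 4:00 AM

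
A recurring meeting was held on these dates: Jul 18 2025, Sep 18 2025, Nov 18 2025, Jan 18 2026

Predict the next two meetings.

The day-of-month is always 18 (62, 61, 61 days between events).
So this recurs on the 18th of every 2 months.
Next: March 2026 → Mar 18 2026.
Next: May 2026 → May 18 2026.

Mar 18 2026, May 18 2026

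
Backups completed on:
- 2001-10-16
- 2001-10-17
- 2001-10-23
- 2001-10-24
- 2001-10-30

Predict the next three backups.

2001-10-31, 2001-11-06, 2001-11-07

Gaps: 1, 6, 1, 6 days — not constant, but cyclic with period 2.
The events fall on every Tuesday and Wednesday.
Next Wednesday: 2001-10-31.
Next Tuesday: 2001-11-06.
The following Wednesday is 2001-11-07.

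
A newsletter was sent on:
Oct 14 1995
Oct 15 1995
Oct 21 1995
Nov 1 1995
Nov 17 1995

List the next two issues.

Gaps: 1, 6, 11, 16 days — each gap is 5 larger than the previous one.
Next gap: 21 days. Nov 17 1995 + 21 days = Dec 8 1995.
Next gap: 26 days. Dec 8 1995 + 26 days = Jan 3 1996.

Dec 8 1995, Jan 3 1996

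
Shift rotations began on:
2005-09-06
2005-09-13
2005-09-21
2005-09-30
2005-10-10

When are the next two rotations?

2005-10-21, 2005-11-02

Gaps: 7, 8, 9, 10 days — each gap is 1 larger than the previous one.
Next gap: 11 days. 2005-10-10 + 11 days = 2005-10-21.
Next gap: 12 days. 2005-10-21 + 12 days = 2005-11-02.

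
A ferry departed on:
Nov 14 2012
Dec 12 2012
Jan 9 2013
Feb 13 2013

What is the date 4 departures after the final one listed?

All dates are Wednesdays, 28, 28, 35 days apart.
Specifically, the 2nd Wednesday of each month.
2nd Wednesday of March 2013: Mar 13 2013.
2nd Wednesday of April 2013: Apr 10 2013.
2nd Wednesday of May 2013: May 8 2013.
June 2013 — 2nd Wednesday is Jun 12 2013.

Jun 12 2013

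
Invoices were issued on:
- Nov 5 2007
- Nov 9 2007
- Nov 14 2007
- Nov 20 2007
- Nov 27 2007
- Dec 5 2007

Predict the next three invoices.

Dec 14 2007, Dec 24 2007, Jan 4 2008

Gaps: 4, 5, 6, 7, 8 days — each gap is 1 larger than the previous one.
Next gap: 9 days. Dec 5 2007 + 9 days = Dec 14 2007.
Next gap: 10 days. Dec 14 2007 + 10 days = Dec 24 2007.
Next gap: 11 days. Dec 24 2007 + 11 days = Jan 4 2008.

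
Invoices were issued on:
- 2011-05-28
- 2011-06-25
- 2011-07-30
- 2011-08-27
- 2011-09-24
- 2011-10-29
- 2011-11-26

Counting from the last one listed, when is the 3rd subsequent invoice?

Every date is a Saturday; gaps 28, 35, 28, 28, 35, 28 days.
Each is the last Saturday of its month (at least one falls on the 29th or later, ruling out '4th Saturday').
Last Saturday of December 2011: 2011-12-31.
Last Saturday of January 2012: 2012-01-28.
February 2012 ends with Saturday 2012-02-25.

2012-02-25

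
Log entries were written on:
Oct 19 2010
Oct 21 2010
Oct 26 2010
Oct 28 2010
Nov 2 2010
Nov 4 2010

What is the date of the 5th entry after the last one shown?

Gaps: 2, 5, 2, 5, 2 days — not constant, but cyclic with period 2.
The events fall on every Tuesday and Thursday.
Next Tuesday: Nov 9 2010.
Next Thursday: Nov 11 2010.
The following Tuesday is Nov 16 2010.
Next Thursday: Nov 18 2010.
The following Tuesday is Nov 23 2010.

Nov 23 2010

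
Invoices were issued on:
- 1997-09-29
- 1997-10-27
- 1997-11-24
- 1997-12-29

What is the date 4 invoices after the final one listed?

1998-04-27

These are Mondays with 28, 28, 35-day gaps.
Each is the final Monday of its month — 1997-09-29 is past the 28th, so '4th Monday' doesn't fit.
Last Monday of January 1998: 1998-01-26.
February 1998 ends with Monday 1998-02-23.
Last Monday of March 1998: 1998-03-30.
April 1998 ends with Monday 1998-04-27.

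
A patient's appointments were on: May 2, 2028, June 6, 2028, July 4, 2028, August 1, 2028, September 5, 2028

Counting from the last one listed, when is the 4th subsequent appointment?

January 2, 2029

All dates are Tuesdays, 35, 28, 28, 35 days apart.
Specifically, the 1st Tuesday of each month.
1st Tuesday of October 2028: October 3, 2028.
1st Tuesday of November 2028: November 7, 2028.
1st Tuesday of December 2028: December 5, 2028.
1st Tuesday of January 2029: January 2, 2029.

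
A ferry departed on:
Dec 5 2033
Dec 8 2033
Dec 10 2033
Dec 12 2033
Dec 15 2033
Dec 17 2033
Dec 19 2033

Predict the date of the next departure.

Gaps: 3, 2, 2, 3, 2, 2 days — not constant, but cyclic with period 3.
The events fall on every Monday, Thursday and Saturday.
The following Thursday is Dec 22 2033.

Dec 22 2033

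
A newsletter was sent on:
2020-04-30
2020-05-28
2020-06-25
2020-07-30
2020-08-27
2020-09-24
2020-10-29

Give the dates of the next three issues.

2020-11-26, 2020-12-31, 2021-01-28

All Thursdays; the gaps (28, 28, 35, 28, 28, 35) vary with month length.
This is the last Thursday of each month.
November 2020 ends with Thursday 2020-11-26.
Last Thursday of December 2020: 2020-12-31.
Last Thursday of January 2021: 2021-01-28.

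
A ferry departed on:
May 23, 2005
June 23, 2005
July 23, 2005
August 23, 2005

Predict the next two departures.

The day-of-month is always 23 (31, 30, 31 days between events).
So this recurs on the 23rd of each month.
Next: September 2005 → September 23, 2005.
October 2005: October 23, 2005.

September 23, 2005; October 23, 2005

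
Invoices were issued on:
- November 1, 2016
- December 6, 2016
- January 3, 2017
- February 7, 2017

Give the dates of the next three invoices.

March 7, 2017; April 4, 2017; May 2, 2017

These are Tuesdays at 28- or 35-day spacing (35, 28, 35).
The pattern: 1st Tuesday of the month.
1st Tuesday of March 2017: March 7, 2017.
April 2017 — 1st Tuesday is April 4, 2017.
1st Tuesday of May 2017: May 2, 2017.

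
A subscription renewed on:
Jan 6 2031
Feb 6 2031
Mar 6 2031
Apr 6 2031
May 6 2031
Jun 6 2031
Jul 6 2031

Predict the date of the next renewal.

Each date is the 6th; the gaps (31, 28, 31, 30, 31, 30) track the month lengths.
The rule is the 6th of each month.
August 2031: Aug 6 2031.

Aug 6 2031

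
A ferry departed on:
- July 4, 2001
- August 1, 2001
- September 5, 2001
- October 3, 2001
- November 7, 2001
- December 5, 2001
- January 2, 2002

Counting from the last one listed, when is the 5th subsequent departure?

These are Wednesdays at 28- or 35-day spacing (28, 35, 28, 35, 28, 28).
The pattern: 1st Wednesday of the month.
February 2002 — 1st Wednesday is February 6, 2002.
March 2002 — 1st Wednesday is March 6, 2002.
1st Wednesday of April 2002: April 3, 2002.
1st Wednesday of May 2002: May 1, 2002.
1st Wednesday of June 2002: June 5, 2002.

June 5, 2002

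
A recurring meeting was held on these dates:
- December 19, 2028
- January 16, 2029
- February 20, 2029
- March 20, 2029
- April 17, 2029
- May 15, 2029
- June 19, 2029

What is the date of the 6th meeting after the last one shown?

These are Tuesdays at 28- or 35-day spacing (28, 35, 28, 28, 28, 35).
The pattern: 3rd Tuesday of the month.
3rd Tuesday of July 2029: July 17, 2029.
August 2029 — 3rd Tuesday is August 21, 2029.
3rd Tuesday of September 2029: September 18, 2029.
October 2029 — 3rd Tuesday is October 16, 2029.
November 2029 — 3rd Tuesday is November 20, 2029.
3rd Tuesday of December 2029: December 18, 2029.

December 18, 2029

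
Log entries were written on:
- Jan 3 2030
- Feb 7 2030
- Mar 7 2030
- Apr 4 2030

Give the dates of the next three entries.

May 2 2030, Jun 6 2030, Jul 4 2030

All dates are Thursdays, 35, 28, 28 days apart.
Specifically, the 1st Thursday of each month.
1st Thursday of May 2030: May 2 2030.
June 2030 — 1st Thursday is Jun 6 2030.
1st Thursday of July 2030: Jul 4 2030.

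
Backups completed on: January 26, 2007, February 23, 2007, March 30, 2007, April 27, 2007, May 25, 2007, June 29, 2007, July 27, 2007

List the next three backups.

August 31, 2007; September 28, 2007; October 26, 2007

Every date is a Friday; gaps 28, 35, 28, 28, 35, 28 days.
Each is the last Friday of its month (at least one falls on the 29th or later, ruling out '4th Friday').
August 2007 ends with Friday August 31, 2007.
September 2007 ends with Friday September 28, 2007.
Last Friday of October 2007: October 26, 2007.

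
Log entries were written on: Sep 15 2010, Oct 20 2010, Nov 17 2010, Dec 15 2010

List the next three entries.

All dates are Wednesdays, 35, 28, 28 days apart.
Specifically, the 3rd Wednesday of each month.
3rd Wednesday of January 2011: Jan 19 2011.
February 2011 — 3rd Wednesday is Feb 16 2011.
March 2011 — 3rd Wednesday is Mar 16 2011.

Jan 19 2011, Feb 16 2011, Mar 16 2011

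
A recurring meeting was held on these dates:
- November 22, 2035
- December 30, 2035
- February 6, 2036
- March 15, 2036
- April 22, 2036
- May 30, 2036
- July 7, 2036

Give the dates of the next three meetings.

August 14, 2036; September 21, 2036; October 29, 2036

Gaps between consecutive events: 38, 38, 38, 38, 38, 38 days — a constant 38-day interval.
July 7, 2036 + 38 days = August 14, 2036.
August 14, 2036 + 38 days = September 21, 2036.
September 21, 2036 + 38 days = October 29, 2036.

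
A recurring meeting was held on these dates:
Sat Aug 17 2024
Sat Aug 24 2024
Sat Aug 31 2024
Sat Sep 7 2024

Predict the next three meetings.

The spacing is 7, 7, 7 days — always 7 days.
Sat Sep 7 2024 + 7 days = Sat Sep 14 2024.
Sat Sep 14 2024 + 7 days = Sat Sep 21 2024.
Sat Sep 21 2024 + 7 days = Sat Sep 28 2024.

Sat Sep 14 2024, Sat Sep 21 2024, Sat Sep 28 2024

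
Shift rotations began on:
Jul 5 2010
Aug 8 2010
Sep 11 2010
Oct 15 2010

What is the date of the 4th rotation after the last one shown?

Feb 28 2011

Every event comes 34 days after the last (34, 34, 34).
Oct 15 2010 + 34 days = Nov 18 2010.
Nov 18 2010 + 34 days = Dec 22 2010.
Dec 22 2010 + 34 days = Jan 25 2011.
Jan 25 2011 + 34 days = Feb 28 2011.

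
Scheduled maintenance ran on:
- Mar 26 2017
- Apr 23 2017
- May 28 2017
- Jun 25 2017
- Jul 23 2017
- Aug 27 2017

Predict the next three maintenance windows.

Sep 24 2017, Oct 22 2017, Nov 26 2017

All dates are Sundays, 28, 35, 28, 28, 35 days apart.
Specifically, the 4th Sunday of each month.
September 2017 — 4th Sunday is Sep 24 2017.
4th Sunday of October 2017: Oct 22 2017.
November 2017 — 4th Sunday is Nov 26 2017.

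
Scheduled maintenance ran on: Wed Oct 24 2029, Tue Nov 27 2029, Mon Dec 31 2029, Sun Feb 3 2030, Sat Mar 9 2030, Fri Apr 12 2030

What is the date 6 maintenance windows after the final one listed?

The spacing is 34, 34, 34, 34, 34 days — always 34 days.
Fri Apr 12 2030 + 34 days = Thu May 16 2030.
Thu May 16 2030 + 34 days = Wed Jun 19 2030.
Wed Jun 19 2030 + 34 days = Tue Jul 23 2030.
Tue Jul 23 2030 + 34 days = Mon Aug 26 2030.
Mon Aug 26 2030 + 34 days = Sun Sep 29 2030.
Sun Sep 29 2030 + 34 days = Sat Nov 2 2030.

Sat Nov 2 2030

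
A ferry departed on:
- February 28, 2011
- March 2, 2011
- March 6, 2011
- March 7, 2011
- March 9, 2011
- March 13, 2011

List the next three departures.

Gaps: 2, 4, 1, 2, 4 days — not constant, but cyclic with period 3.
The events fall on every Monday, Wednesday and Sunday.
The following Monday is March 14, 2011.
Next Wednesday: March 16, 2011.
Next Sunday: March 20, 2011.

March 14, 2011; March 16, 2011; March 20, 2011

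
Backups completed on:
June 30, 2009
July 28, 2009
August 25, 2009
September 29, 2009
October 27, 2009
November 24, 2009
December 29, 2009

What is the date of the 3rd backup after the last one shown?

March 30, 2010

Every date is a Tuesday; gaps 28, 28, 35, 28, 28, 35 days.
Each is the last Tuesday of its month (at least one falls on the 29th or later, ruling out '4th Tuesday').
January 2010 ends with Tuesday January 26, 2010.
Last Tuesday of February 2010: February 23, 2010.
Last Tuesday of March 2010: March 30, 2010.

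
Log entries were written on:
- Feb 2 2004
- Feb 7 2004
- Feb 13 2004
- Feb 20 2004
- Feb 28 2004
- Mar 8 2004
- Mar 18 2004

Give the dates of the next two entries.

Gaps: 5, 6, 7, 8, 9, 10 days — each gap is 1 larger than the previous one.
Next gap: 11 days. Mar 18 2004 + 11 days = Mar 29 2004.
Next gap: 12 days. Mar 29 2004 + 12 days = Apr 10 2004.

Mar 29 2004, Apr 10 2004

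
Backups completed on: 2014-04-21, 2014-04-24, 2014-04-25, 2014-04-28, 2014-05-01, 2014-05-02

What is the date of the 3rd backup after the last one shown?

2014-05-09

Every event lands on a Monday or Thursday or Friday (gaps cycle 3, 1, 3, 3, 1).
So the schedule is: every Monday, Thursday and Friday.
The following Monday is 2014-05-05.
Next Thursday: 2014-05-08.
Next Friday: 2014-05-09.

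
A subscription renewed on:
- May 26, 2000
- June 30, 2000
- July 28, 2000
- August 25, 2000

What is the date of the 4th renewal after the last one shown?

All Fridays; the gaps (35, 28, 28) vary with month length.
This is the last Friday of each month.
Last Friday of September 2000: September 29, 2000.
Last Friday of October 2000: October 27, 2000.
Last Friday of November 2000: November 24, 2000.
Last Friday of December 2000: December 29, 2000.

December 29, 2000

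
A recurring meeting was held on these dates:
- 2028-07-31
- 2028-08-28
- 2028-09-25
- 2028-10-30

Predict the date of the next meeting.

These are Mondays with 28, 28, 35-day gaps.
Each is the final Monday of its month — 2028-07-31 is past the 28th, so '4th Monday' doesn't fit.
Last Monday of November 2028: 2028-11-27.

2028-11-27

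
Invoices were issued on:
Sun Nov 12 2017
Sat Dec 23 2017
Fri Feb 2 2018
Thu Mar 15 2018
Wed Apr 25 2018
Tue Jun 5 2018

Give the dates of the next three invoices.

The spacing is 41, 41, 41, 41, 41 days — always 41 days.
Tue Jun 5 2018 + 41 days = Mon Jul 16 2018.
Mon Jul 16 2018 + 41 days = Sun Aug 26 2018.
Sun Aug 26 2018 + 41 days = Sat Oct 6 2018.

Mon Jul 16 2018, Sun Aug 26 2018, Sat Oct 6 2018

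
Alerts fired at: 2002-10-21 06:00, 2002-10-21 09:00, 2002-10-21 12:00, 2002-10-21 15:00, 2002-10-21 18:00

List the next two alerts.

The interval is a steady 3 hours (3, 3, 3, 3).
2002-10-21 18:00 + 3 h = 2002-10-21 21:00.
2002-10-21 21:00 + 3 h = 2002-10-22 00:00.

2002-10-21 21:00, 2002-10-22 00:00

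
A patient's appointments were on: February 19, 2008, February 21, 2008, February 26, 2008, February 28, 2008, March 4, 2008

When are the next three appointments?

March 6, 2008; March 11, 2008; March 13, 2008

Gaps: 2, 5, 2, 5 days — not constant, but cyclic with period 2.
The events fall on every Tuesday and Thursday.
Next Thursday: March 6, 2008.
The following Tuesday is March 11, 2008.
Next Thursday: March 13, 2008.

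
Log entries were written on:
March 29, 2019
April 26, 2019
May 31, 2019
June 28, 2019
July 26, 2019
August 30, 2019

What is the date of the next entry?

Every date is a Friday; gaps 28, 35, 28, 28, 35 days.
Each is the last Friday of its month (at least one falls on the 29th or later, ruling out '4th Friday').
September 2019 ends with Friday September 27, 2019.

September 27, 2019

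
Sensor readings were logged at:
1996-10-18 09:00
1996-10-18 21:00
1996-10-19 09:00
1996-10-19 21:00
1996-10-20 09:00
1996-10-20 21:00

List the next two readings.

Spacing: 12, 12, 12, 12, 12 h — constant 12 h.
1996-10-20 21:00 + 12 h = 1996-10-21 09:00.
1996-10-21 09:00 + 12 h = 1996-10-21 21:00.

1996-10-21 09:00, 1996-10-21 21:00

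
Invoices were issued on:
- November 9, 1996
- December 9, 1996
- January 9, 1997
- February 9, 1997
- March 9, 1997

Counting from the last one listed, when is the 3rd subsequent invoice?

Gaps: 30, 31, 31, 28 days — not constant. Every event is on the 9th of the month.
Pattern: the 9th of each month.
April 1997: April 9, 1997.
Next: May 1997 → May 9, 1997.
Next: June 1997 → June 9, 1997.

June 9, 1997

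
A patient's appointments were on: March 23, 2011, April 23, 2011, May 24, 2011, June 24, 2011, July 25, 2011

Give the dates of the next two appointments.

August 25, 2011; September 25, 2011

The spacing is 31, 31, 31, 31 days — always 31 days.
July 25, 2011 + 31 days = August 25, 2011.
August 25, 2011 + 31 days = September 25, 2011.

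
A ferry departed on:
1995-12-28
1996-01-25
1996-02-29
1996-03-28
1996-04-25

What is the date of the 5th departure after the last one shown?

1996-09-26

Every date is a Thursday; gaps 28, 35, 28, 28 days.
Each is the last Thursday of its month (at least one falls on the 29th or later, ruling out '4th Thursday').
May 1996 ends with Thursday 1996-05-30.
June 1996 ends with Thursday 1996-06-27.
Last Thursday of July 1996: 1996-07-25.
Last Thursday of August 1996: 1996-08-29.
September 1996 ends with Thursday 1996-09-26.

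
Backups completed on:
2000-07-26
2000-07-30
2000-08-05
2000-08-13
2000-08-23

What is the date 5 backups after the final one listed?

The spacing grows by 2 each time: 4, 6, 8, 10 days.
Next gap: 12 days. 2000-08-23 + 12 days = 2000-09-04.
Next gap: 14 days. 2000-09-04 + 14 days = 2000-09-18.
Next gap: 16 days. 2000-09-18 + 16 days = 2000-10-04.
Next gap: 18 days. 2000-10-04 + 18 days = 2000-10-22.
Next gap: 20 days. 2000-10-22 + 20 days = 2000-11-11.

2000-11-11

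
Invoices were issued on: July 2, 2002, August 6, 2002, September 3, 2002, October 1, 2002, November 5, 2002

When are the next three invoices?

December 3, 2002; January 7, 2003; February 4, 2003

These are Tuesdays at 28- or 35-day spacing (35, 28, 28, 35).
The pattern: 1st Tuesday of the month.
December 2002 — 1st Tuesday is December 3, 2002.
1st Tuesday of January 2003: January 7, 2003.
February 2003 — 1st Tuesday is February 4, 2003.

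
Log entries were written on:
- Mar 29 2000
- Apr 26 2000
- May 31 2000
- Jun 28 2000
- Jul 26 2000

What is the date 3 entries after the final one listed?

Oct 25 2000

Every date is a Wednesday; gaps 28, 35, 28, 28 days.
Each is the last Wednesday of its month (at least one falls on the 29th or later, ruling out '4th Wednesday').
Last Wednesday of August 2000: Aug 30 2000.
Last Wednesday of September 2000: Sep 27 2000.
October 2000 ends with Wednesday Oct 25 2000.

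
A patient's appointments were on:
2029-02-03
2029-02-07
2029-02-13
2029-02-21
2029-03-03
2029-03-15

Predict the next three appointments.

2029-03-29, 2029-04-14, 2029-05-02

Gaps: 4, 6, 8, 10, 12 days — each gap is 2 larger than the previous one.
Next gap: 14 days. 2029-03-15 + 14 days = 2029-03-29.
Next gap: 16 days. 2029-03-29 + 16 days = 2029-04-14.
Next gap: 18 days. 2029-04-14 + 18 days = 2029-05-02.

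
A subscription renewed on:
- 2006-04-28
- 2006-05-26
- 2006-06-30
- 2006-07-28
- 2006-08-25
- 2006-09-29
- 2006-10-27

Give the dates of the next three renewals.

All Fridays; the gaps (28, 35, 28, 28, 35, 28) vary with month length.
This is the last Friday of each month.
Last Friday of November 2006: 2006-11-24.
Last Friday of December 2006: 2006-12-29.
January 2007 ends with Friday 2007-01-26.

2006-11-24, 2006-12-29, 2007-01-26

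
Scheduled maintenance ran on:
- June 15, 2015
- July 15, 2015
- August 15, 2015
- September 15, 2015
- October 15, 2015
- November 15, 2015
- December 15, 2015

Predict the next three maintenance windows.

Gaps: 30, 31, 31, 30, 31, 30 days — not constant. Every event is on the 15th of the month.
Pattern: the 15th of each month.
January 2016: January 15, 2016.
Next: February 2016 → February 15, 2016.
Next: March 2016 → March 15, 2016.

January 15, 2016; February 15, 2016; March 15, 2016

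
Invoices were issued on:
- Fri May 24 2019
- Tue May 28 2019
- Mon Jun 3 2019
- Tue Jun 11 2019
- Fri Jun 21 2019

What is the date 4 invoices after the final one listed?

Intervals are 4, 6, 8, 10 days — an arithmetic progression with common difference 2.
Next gap: 12 days. Fri Jun 21 2019 + 12 days = Wed Jul 3 2019.
Next gap: 14 days. Wed Jul 3 2019 + 14 days = Wed Jul 17 2019.
Next gap: 16 days. Wed Jul 17 2019 + 16 days = Fri Aug 2 2019.
Next gap: 18 days. Fri Aug 2 2019 + 18 days = Tue Aug 20 2019.

Tue Aug 20 2019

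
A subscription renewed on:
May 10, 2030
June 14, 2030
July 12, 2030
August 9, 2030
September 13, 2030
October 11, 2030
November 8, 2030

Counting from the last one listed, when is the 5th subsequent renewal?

April 11, 2031

All dates are Fridays, 35, 28, 28, 35, 28, 28 days apart.
Specifically, the 2nd Friday of each month.
December 2030 — 2nd Friday is December 13, 2030.
January 2031 — 2nd Friday is January 10, 2031.
2nd Friday of February 2031: February 14, 2031.
March 2031 — 2nd Friday is March 14, 2031.
2nd Friday of April 2031: April 11, 2031.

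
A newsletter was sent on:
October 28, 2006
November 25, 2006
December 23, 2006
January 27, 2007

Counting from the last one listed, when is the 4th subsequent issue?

May 26, 2007

Gaps: 28, 28, 35 days — a mix of 28 and 35. Every date is a Saturday.
Each is the 4th Saturday of its month.
4th Saturday of February 2007: February 24, 2007.
4th Saturday of March 2007: March 24, 2007.
April 2007 — 4th Saturday is April 28, 2007.
4th Saturday of May 2007: May 26, 2007.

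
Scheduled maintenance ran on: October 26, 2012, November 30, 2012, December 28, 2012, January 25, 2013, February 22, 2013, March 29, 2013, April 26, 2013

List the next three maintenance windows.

These are Fridays with 35, 28, 28, 28, 35, 28-day gaps.
Each is the final Friday of its month — November 30, 2012 is past the 28th, so '4th Friday' doesn't fit.
Last Friday of May 2013: May 31, 2013.
June 2013 ends with Friday June 28, 2013.
July 2013 ends with Friday July 26, 2013.

May 31, 2013; June 28, 2013; July 26, 2013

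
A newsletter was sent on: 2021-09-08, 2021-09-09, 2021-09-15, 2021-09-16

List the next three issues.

2021-09-22, 2021-09-23, 2021-09-29

Every event lands on a Wednesday or Thursday (gaps cycle 1, 6, 1).
So the schedule is: every Wednesday and Thursday.
Next Wednesday: 2021-09-22.
Next Thursday: 2021-09-23.
Next Wednesday: 2021-09-29.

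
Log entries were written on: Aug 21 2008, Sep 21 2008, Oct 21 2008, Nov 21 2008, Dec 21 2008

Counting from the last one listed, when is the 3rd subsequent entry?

Gaps: 31, 30, 31, 30 days — not constant. Every event is on the 21st of the month.
Pattern: the 21st of each month.
January 2009: Jan 21 2009.
February 2009: Feb 21 2009.
March 2009: Mar 21 2009.

Mar 21 2009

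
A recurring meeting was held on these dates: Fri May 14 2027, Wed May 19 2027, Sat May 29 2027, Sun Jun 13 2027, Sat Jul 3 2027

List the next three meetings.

The spacing grows by 5 each time: 5, 10, 15, 20 days.
Next gap: 25 days. Sat Jul 3 2027 + 25 days = Wed Jul 28 2027.
Next gap: 30 days. Wed Jul 28 2027 + 30 days = Fri Aug 27 2027.
Next gap: 35 days. Fri Aug 27 2027 + 35 days = Fri Oct 1 2027.

Wed Jul 28 2027, Fri Aug 27 2027, Fri Oct 1 2027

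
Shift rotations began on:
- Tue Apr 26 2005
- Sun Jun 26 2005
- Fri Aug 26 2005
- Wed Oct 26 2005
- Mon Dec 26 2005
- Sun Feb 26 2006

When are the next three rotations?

Wed Apr 26 2006, Mon Jun 26 2006, Sat Aug 26 2006

Each date is the 26th; the gaps (61, 61, 61, 61, 62) track the month lengths.
The rule is the 26th of every 2 months.
Next: April 2006 → Wed Apr 26 2006.
Next: June 2006 → Mon Jun 26 2006.
August 2006: Sat Aug 26 2006.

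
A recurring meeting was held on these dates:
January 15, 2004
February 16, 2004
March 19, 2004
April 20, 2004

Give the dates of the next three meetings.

May 22, 2004; June 23, 2004; July 25, 2004

Gaps between consecutive events: 32, 32, 32 days — a constant 32-day interval.
April 20, 2004 + 32 days = May 22, 2004.
May 22, 2004 + 32 days = June 23, 2004.
June 23, 2004 + 32 days = July 25, 2004.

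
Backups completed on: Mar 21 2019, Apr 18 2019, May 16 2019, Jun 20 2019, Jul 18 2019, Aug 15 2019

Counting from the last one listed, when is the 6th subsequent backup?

Feb 20 2020

Gaps: 28, 28, 35, 28, 28 days — a mix of 28 and 35. Every date is a Thursday.
Each is the 3rd Thursday of its month.
3rd Thursday of September 2019: Sep 19 2019.
3rd Thursday of October 2019: Oct 17 2019.
3rd Thursday of November 2019: Nov 21 2019.
December 2019 — 3rd Thursday is Dec 19 2019.
January 2020 — 3rd Thursday is Jan 16 2020.
February 2020 — 3rd Thursday is Feb 20 2020.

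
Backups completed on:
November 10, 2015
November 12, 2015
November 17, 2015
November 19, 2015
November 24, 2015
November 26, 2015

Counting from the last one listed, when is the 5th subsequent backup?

The gap pattern 2, 5, 2, 5, 2 repeats every 2 events.
These are the Tuesdays and Thursdays of each week.
The following Tuesday is December 1, 2015.
Next Thursday: December 3, 2015.
Next Tuesday: December 8, 2015.
Next Thursday: December 10, 2015.
The following Tuesday is December 15, 2015.

December 15, 2015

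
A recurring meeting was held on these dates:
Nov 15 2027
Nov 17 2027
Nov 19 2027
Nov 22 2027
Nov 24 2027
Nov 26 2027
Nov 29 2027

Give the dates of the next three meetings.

Dec 1 2027, Dec 3 2027, Dec 6 2027

Gaps: 2, 2, 3, 2, 2, 3 days — not constant, but cyclic with period 3.
The events fall on every Monday, Wednesday and Friday.
The following Wednesday is Dec 1 2027.
The following Friday is Dec 3 2027.
The following Monday is Dec 6 2027.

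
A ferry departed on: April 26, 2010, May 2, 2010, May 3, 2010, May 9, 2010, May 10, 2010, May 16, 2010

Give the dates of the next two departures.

May 17, 2010; May 23, 2010

Gaps: 6, 1, 6, 1, 6 days — not constant, but cyclic with period 2.
The events fall on every Monday and Sunday.
The following Monday is May 17, 2010.
The following Sunday is May 23, 2010.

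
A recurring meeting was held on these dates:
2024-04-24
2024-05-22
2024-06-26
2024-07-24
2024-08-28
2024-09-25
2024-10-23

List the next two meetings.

2024-11-27, 2024-12-25

Gaps: 28, 35, 28, 35, 28, 28 days — a mix of 28 and 35. Every date is a Wednesday.
Each is the 4th Wednesday of its month.
November 2024 — 4th Wednesday is 2024-11-27.
4th Wednesday of December 2024: 2024-12-25.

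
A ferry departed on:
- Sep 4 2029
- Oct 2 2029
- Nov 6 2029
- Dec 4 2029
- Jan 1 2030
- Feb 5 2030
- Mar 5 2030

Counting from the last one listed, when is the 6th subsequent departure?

Sep 3 2030

Gaps: 28, 35, 28, 28, 35, 28 days — a mix of 28 and 35. Every date is a Tuesday.
Each is the 1st Tuesday of its month.
April 2030 — 1st Tuesday is Apr 2 2030.
1st Tuesday of May 2030: May 7 2030.
June 2030 — 1st Tuesday is Jun 4 2030.
July 2030 — 1st Tuesday is Jul 2 2030.
1st Tuesday of August 2030: Aug 6 2030.
1st Tuesday of September 2030: Sep 3 2030.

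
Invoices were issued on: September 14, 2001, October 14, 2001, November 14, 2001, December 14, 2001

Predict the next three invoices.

The day-of-month is always 14 (30, 31, 30 days between events).
So this recurs on the 14th of each month.
Next: January 2002 → January 14, 2002.
February 2002: February 14, 2002.
March 2002: March 14, 2002.

January 14, 2002; February 14, 2002; March 14, 2002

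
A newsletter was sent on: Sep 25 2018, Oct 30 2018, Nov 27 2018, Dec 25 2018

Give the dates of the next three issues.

Every date is a Tuesday; gaps 35, 28, 28 days.
Each is the last Tuesday of its month (at least one falls on the 29th or later, ruling out '4th Tuesday').
January 2019 ends with Tuesday Jan 29 2019.
February 2019 ends with Tuesday Feb 26 2019.
Last Tuesday of March 2019: Mar 26 2019.

Jan 29 2019, Feb 26 2019, Mar 26 2019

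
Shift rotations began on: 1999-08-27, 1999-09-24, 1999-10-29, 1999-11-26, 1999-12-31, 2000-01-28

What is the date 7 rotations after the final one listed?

2000-08-25

These are Fridays with 28, 35, 28, 35, 28-day gaps.
Each is the final Friday of its month — 1999-10-29 is past the 28th, so '4th Friday' doesn't fit.
Last Friday of February 2000: 2000-02-25.
March 2000 ends with Friday 2000-03-31.
Last Friday of April 2000: 2000-04-28.
May 2000 ends with Friday 2000-05-26.
June 2000 ends with Friday 2000-06-30.
Last Friday of July 2000: 2000-07-28.
August 2000 ends with Friday 2000-08-25.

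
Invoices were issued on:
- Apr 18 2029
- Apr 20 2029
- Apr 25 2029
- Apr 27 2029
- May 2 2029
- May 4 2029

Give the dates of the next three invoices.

May 9 2029, May 11 2029, May 16 2029

Gaps: 2, 5, 2, 5, 2 days — not constant, but cyclic with period 2.
The events fall on every Wednesday and Friday.
Next Wednesday: May 9 2029.
The following Friday is May 11 2029.
Next Wednesday: May 16 2029.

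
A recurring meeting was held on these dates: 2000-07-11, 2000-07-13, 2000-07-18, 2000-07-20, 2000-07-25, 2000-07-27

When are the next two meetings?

The gap pattern 2, 5, 2, 5, 2 repeats every 2 events.
These are the Tuesdays and Thursdays of each week.
Next Tuesday: 2000-08-01.
The following Thursday is 2000-08-03.

2000-08-01, 2000-08-03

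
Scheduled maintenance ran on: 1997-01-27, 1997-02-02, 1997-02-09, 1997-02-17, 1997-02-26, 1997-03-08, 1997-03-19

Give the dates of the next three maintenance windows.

Gaps: 6, 7, 8, 9, 10, 11 days — each gap is 1 larger than the previous one.
Next gap: 12 days. 1997-03-19 + 12 days = 1997-03-31.
Next gap: 13 days. 1997-03-31 + 13 days = 1997-04-13.
Next gap: 14 days. 1997-04-13 + 14 days = 1997-04-27.

1997-03-31, 1997-04-13, 1997-04-27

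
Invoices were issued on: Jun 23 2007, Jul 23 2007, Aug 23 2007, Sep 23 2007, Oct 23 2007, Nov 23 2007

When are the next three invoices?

Each date is the 23rd; the gaps (30, 31, 31, 30, 31) track the month lengths.
The rule is the 23rd of each month.
December 2007: Dec 23 2007.
Next: January 2008 → Jan 23 2008.
February 2008: Feb 23 2008.

Dec 23 2007, Jan 23 2008, Feb 23 2008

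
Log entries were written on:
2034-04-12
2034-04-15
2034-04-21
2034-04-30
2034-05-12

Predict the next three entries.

Intervals are 3, 6, 9, 12 days — an arithmetic progression with common difference 3.
Next gap: 15 days. 2034-05-12 + 15 days = 2034-05-27.
Next gap: 18 days. 2034-05-27 + 18 days = 2034-06-14.
Next gap: 21 days. 2034-06-14 + 21 days = 2034-07-05.

2034-05-27, 2034-06-14, 2034-07-05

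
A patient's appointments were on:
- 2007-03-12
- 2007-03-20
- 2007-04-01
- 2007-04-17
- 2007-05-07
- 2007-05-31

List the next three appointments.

Intervals are 8, 12, 16, 20, 24 days — an arithmetic progression with common difference 4.
Next gap: 28 days. 2007-05-31 + 28 days = 2007-06-28.
Next gap: 32 days. 2007-06-28 + 32 days = 2007-07-30.
Next gap: 36 days. 2007-07-30 + 36 days = 2007-09-04.

2007-06-28, 2007-07-30, 2007-09-04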